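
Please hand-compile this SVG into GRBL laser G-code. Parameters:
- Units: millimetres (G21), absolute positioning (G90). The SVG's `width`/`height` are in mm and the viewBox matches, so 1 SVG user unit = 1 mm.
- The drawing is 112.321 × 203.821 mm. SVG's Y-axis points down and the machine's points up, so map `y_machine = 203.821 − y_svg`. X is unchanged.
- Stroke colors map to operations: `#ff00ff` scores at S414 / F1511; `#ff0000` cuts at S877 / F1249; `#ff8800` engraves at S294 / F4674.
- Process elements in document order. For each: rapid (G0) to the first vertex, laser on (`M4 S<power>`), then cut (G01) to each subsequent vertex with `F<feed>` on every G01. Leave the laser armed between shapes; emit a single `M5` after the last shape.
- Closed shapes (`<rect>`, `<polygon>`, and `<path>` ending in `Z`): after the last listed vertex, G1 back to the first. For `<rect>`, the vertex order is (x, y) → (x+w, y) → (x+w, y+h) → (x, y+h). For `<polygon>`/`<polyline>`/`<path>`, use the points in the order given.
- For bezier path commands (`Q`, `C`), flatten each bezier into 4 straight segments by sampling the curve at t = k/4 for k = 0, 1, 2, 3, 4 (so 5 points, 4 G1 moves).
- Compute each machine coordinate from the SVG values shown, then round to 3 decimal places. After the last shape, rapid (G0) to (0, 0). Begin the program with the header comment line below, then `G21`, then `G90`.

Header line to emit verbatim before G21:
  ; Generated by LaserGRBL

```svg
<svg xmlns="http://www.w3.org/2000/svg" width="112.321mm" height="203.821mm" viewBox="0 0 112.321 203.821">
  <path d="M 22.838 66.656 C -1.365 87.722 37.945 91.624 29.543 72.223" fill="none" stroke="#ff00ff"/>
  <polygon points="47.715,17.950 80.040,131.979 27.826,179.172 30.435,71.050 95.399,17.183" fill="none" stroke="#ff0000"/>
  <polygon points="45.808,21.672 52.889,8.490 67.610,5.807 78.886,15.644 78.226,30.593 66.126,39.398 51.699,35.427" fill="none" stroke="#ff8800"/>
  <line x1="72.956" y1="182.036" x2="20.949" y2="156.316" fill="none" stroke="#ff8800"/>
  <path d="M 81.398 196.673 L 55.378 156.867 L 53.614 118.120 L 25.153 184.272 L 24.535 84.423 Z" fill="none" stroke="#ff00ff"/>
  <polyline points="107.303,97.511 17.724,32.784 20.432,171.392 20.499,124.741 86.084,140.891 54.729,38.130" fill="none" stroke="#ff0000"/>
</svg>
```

viewBox `0 0 112.321 203.821` with mm width/height → 1 unit = 1 mm. Flip: y_m = 203.821 − y_svg.

**Shape 1** — `<path>` cubic bezier, stroke `#ff00ff` → score (S414, F1511). Control points (SVG): P0=(22.838,66.656), P1=(-1.365,87.722), P2=(37.945,91.624), P3=(29.543,72.223); sampled at t=k/4. Machine vertices: (22.838,137.165) → (14.857,124.680) → (20.265,119.206) → (28.636,121.321) → (29.543,131.598). Open path.

**Shape 2** — `<polygon>` closed polygon, stroke `#ff0000` → cut (S877, F1249). Machine vertices: (47.715,185.871) → (80.040,71.842) → (27.826,24.649) → (30.435,132.771) → (95.399,186.638) → (47.715,185.871). Closed: final G1 returns to the first vertex.

**Shape 3** — `<polygon>` regular polygon, stroke `#ff8800` → engrave (S294, F4674). Machine vertices: (45.808,182.149) → (52.889,195.331) → (67.610,198.014) → (78.886,188.177) → (78.226,173.228) → (66.126,164.423) → (51.699,168.394) → (45.808,182.149). Closed: final G1 returns to the first vertex.

**Shape 4** — `<line>` line segment, stroke `#ff8800` → engrave (S294, F4674). Machine vertices: (72.956,21.785) → (20.949,47.505). Open path.

**Shape 5** — `<path>` closed polygon, stroke `#ff00ff` → score (S414, F1511). Machine vertices: (81.398,7.148) → (55.378,46.954) → (53.614,85.701) → (25.153,19.549) → (24.535,119.398) → (81.398,7.148). Closed: final G1 returns to the first vertex.

**Shape 6** — `<polyline>` open polyline, stroke `#ff0000` → cut (S877, F1249). Machine vertices: (107.303,106.310) → (17.724,171.037) → (20.432,32.429) → (20.499,79.080) → (86.084,62.930) → (54.729,165.691). Open path.

; Generated by LaserGRBL
G21
G90
G0 X22.838 Y137.165
M4 S414
G01 X14.857 Y124.680 F1511
G01 X20.265 Y119.206 F1511
G01 X28.636 Y121.321 F1511
G01 X29.543 Y131.598 F1511
G0 X47.715 Y185.871
M4 S877
G01 X80.040 Y71.842 F1249
G01 X27.826 Y24.649 F1249
G01 X30.435 Y132.771 F1249
G01 X95.399 Y186.638 F1249
G01 X47.715 Y185.871 F1249
G0 X45.808 Y182.149
M4 S294
G01 X52.889 Y195.331 F4674
G01 X67.610 Y198.014 F4674
G01 X78.886 Y188.177 F4674
G01 X78.226 Y173.228 F4674
G01 X66.126 Y164.423 F4674
G01 X51.699 Y168.394 F4674
G01 X45.808 Y182.149 F4674
G0 X72.956 Y21.785
M4 S294
G01 X20.949 Y47.505 F4674
G0 X81.398 Y7.148
M4 S414
G01 X55.378 Y46.954 F1511
G01 X53.614 Y85.701 F1511
G01 X25.153 Y19.549 F1511
G01 X24.535 Y119.398 F1511
G01 X81.398 Y7.148 F1511
G0 X107.303 Y106.310
M4 S877
G01 X17.724 Y171.037 F1249
G01 X20.432 Y32.429 F1249
G01 X20.499 Y79.080 F1249
G01 X86.084 Y62.930 F1249
G01 X54.729 Y165.691 F1249
M5
G0 X0.000 Y0.000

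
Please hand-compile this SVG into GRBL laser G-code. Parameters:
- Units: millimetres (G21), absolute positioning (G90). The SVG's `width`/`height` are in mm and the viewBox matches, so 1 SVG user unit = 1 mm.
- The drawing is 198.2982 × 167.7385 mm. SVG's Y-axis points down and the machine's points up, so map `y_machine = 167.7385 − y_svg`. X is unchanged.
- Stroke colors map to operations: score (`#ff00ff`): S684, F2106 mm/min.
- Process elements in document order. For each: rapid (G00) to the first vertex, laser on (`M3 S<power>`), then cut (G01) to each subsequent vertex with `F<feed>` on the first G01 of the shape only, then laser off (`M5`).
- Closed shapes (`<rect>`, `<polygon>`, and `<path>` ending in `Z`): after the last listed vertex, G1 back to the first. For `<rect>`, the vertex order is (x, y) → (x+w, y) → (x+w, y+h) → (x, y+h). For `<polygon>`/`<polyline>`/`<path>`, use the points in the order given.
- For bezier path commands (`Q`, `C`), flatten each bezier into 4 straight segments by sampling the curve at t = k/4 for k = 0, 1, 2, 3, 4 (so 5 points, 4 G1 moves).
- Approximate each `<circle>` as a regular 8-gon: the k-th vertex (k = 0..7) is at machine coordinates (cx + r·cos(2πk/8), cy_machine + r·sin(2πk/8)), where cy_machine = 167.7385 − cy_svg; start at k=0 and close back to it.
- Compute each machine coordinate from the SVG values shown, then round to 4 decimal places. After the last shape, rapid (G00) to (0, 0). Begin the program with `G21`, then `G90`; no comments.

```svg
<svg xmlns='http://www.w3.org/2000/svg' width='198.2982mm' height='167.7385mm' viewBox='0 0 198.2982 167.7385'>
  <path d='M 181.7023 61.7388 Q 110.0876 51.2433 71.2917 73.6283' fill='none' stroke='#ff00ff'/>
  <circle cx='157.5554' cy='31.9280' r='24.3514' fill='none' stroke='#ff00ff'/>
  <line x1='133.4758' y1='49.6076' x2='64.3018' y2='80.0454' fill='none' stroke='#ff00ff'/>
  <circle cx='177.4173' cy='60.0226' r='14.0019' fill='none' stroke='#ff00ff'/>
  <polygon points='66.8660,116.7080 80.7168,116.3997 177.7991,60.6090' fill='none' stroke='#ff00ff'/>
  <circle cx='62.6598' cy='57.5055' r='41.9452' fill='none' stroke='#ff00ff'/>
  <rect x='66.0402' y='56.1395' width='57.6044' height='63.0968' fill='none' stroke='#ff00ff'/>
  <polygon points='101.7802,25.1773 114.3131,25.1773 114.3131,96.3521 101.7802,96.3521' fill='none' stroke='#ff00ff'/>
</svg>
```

G21
G90
G00 X181.7023 Y105.9997
M3 S684
G01 X147.9461 Y109.1924 F2106
G01 X118.2923 Y108.2751
G01 X92.7408 Y103.2477
G01 X71.2917 Y94.1102
M5
G00 X181.9068 Y135.8105
M3 S684
G01 X174.7744 Y153.0295 F2106
G01 X157.5554 Y160.1619
G01 X140.3364 Y153.0295
G01 X133.2040 Y135.8105
G01 X140.3364 Y118.5915
G01 X157.5554 Y111.4591
G01 X174.7744 Y118.5915
G01 X181.9068 Y135.8105
M5
G00 X133.4758 Y118.1309
M3 S684
G01 X64.3018 Y87.6931 F2106
M5
G00 X191.4192 Y107.7159
M3 S684
G01 X187.3181 Y117.6167 F2106
G01 X177.4173 Y121.7178
G01 X167.5165 Y117.6167
G01 X163.4154 Y107.7159
G01 X167.5165 Y97.8151
G01 X177.4173 Y93.7140
G01 X187.3181 Y97.8151
G01 X191.4192 Y107.7159
M5
G00 X66.8660 Y51.0305
M3 S684
G01 X80.7168 Y51.3388 F2106
G01 X177.7991 Y107.1295
G01 X66.8660 Y51.0305
M5
G00 X104.6050 Y110.2330
M3 S684
G01 X92.3195 Y139.8927 F2106
G01 X62.6598 Y152.1782
G01 X33.0001 Y139.8927
G01 X20.7146 Y110.2330
G01 X33.0001 Y80.5733
G01 X62.6598 Y68.2878
G01 X92.3195 Y80.5733
G01 X104.6050 Y110.2330
M5
G00 X66.0402 Y111.5990
M3 S684
G01 X123.6446 Y111.5990 F2106
G01 X123.6446 Y48.5022
G01 X66.0402 Y48.5022
G01 X66.0402 Y111.5990
M5
G00 X101.7802 Y142.5612
M3 S684
G01 X114.3131 Y142.5612 F2106
G01 X114.3131 Y71.3864
G01 X101.7802 Y71.3864
G01 X101.7802 Y142.5612
M5
G00 X0.0000 Y0.0000

1 u = 1 mm; y_m = 167.7385 − y.

[1] `<path>` quadratic bezier, #ff00ff→score S684 F2106: (181.7023,105.9997) → (147.9461,109.1924) → (118.2923,108.2751) → (92.7408,103.2477) → (71.2917,94.1102)

[2] `<circle>` circle, #ff00ff→score S684 F2106: (181.9068,135.8105) → (174.7744,153.0295) → (157.5554,160.1619) → (140.3364,153.0295) → (133.2040,135.8105) → (140.3364,118.5915) → (157.5554,111.4591) → (174.7744,118.5915) → (181.9068,135.8105) (closed)

[3] `<line>` line segment, #ff00ff→score S684 F2106: (133.4758,118.1309) → (64.3018,87.6931)

[4] `<circle>` circle, #ff00ff→score S684 F2106: (191.4192,107.7159) → (187.3181,117.6167) → (177.4173,121.7178) → (167.5165,117.6167) → (163.4154,107.7159) → (167.5165,97.8151) → (177.4173,93.7140) → (187.3181,97.8151) → (191.4192,107.7159) (closed)

[5] `<polygon>` closed polygon, #ff00ff→score S684 F2106: (66.8660,51.0305) → (80.7168,51.3388) → (177.7991,107.1295) → (66.8660,51.0305) (closed)

[6] `<circle>` circle, #ff00ff→score S684 F2106: (104.6050,110.2330) → (92.3195,139.8927) → (62.6598,152.1782) → (33.0001,139.8927) → (20.7146,110.2330) → (33.0001,80.5733) → (62.6598,68.2878) → (92.3195,80.5733) → (104.6050,110.2330) (closed)

[7] `<rect>` rectangle, #ff00ff→score S684 F2106: (66.0402,111.5990) → (123.6446,111.5990) → (123.6446,48.5022) → (66.0402,48.5022) → (66.0402,111.5990) (closed)

[8] `<polygon>` rectangle, #ff00ff→score S684 F2106: (101.7802,142.5612) → (114.3131,142.5612) → (114.3131,71.3864) → (101.7802,71.3864) → (101.7802,142.5612) (closed)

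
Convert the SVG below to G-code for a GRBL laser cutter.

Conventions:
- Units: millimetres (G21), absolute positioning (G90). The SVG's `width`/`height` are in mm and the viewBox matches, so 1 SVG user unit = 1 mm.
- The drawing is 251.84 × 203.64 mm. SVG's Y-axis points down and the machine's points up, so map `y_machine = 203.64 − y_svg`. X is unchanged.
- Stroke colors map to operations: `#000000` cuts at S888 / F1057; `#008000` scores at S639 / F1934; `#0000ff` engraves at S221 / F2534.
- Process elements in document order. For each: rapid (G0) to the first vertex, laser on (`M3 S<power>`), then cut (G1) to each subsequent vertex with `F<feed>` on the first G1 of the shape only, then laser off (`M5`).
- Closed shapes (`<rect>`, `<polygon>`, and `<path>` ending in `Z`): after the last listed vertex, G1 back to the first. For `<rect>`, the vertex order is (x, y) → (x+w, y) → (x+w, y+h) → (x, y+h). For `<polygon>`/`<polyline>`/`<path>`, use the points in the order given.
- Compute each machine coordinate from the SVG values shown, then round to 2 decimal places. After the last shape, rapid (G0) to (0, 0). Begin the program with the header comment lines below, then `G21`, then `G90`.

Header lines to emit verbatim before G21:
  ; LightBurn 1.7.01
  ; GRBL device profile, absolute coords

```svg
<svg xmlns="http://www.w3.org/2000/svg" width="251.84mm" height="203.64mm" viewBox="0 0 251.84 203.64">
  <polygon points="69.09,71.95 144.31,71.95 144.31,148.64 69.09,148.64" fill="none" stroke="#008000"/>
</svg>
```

Since the viewBox matches the mm dimensions, user units are millimetres directly. The only transform is the Y-flip y_m = 203.64 − y_svg.

Shape 1 is a rectangle drawn with `<polygon>`. Its stroke #008000 means score at S639, F1934. After flipping Y the toolpath is (69.09,131.69) → (144.31,131.69) → (144.31,55.00) → (69.09,55.00) → (69.09,131.69), returning to the start.

; LightBurn 1.7.01
; GRBL device profile, absolute coords
G21
G90
G0 X69.09 Y131.69
M3 S639
G1 X144.31 Y131.69 F1934
G1 X144.31 Y55.00
G1 X69.09 Y55.00
G1 X69.09 Y131.69
M5
G0 X0.00 Y0.00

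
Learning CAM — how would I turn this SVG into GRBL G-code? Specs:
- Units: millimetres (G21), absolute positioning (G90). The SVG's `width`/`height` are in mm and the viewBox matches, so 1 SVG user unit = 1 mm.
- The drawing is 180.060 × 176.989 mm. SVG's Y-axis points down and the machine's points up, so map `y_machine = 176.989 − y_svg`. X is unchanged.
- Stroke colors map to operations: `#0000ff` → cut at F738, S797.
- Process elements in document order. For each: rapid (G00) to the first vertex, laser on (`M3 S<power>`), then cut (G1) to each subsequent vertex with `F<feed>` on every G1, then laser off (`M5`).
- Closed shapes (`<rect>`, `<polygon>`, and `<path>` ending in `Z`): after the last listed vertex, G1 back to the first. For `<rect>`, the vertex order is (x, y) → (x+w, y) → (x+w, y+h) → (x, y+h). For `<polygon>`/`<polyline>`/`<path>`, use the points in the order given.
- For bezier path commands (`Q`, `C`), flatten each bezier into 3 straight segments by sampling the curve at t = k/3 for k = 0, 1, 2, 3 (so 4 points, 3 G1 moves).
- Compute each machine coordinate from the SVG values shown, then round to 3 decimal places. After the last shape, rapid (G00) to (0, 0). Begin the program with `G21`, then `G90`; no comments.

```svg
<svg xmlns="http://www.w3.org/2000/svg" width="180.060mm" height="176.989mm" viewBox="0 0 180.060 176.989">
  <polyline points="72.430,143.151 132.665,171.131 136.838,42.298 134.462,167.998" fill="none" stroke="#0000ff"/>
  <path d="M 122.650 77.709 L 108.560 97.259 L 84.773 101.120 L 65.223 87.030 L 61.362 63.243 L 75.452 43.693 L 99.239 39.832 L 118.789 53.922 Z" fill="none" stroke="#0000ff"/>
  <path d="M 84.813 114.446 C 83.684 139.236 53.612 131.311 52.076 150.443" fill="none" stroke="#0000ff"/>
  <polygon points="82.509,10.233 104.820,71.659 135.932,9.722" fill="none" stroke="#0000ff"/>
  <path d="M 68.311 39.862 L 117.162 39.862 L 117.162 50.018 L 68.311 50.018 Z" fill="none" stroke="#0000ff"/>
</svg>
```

viewBox `0 0 180.060 176.989` with mm width/height → 1 unit = 1 mm. Flip: y_m = 176.989 − y_svg.

**Shape 1** — `<polyline>` open polyline, stroke `#0000ff` → cut (S797, F738). Machine vertices: (72.430,33.838) → (132.665,5.858) → (136.838,134.691) → (134.462,8.991). Open path.

**Shape 2** — `<path>` regular polygon, stroke `#0000ff` → cut (S797, F738). Machine vertices: (122.650,99.280) → (108.560,79.730) → (84.773,75.869) → (65.223,89.959) → (61.362,113.746) → (75.452,133.296) → (99.239,137.157) → (118.789,123.067) → (122.650,99.280). Closed: final G1 returns to the first vertex.

**Shape 3** — `<path>` cubic bezier, stroke `#0000ff` → cut (S797, F738). Control points (SVG): P0=(84.813,114.446), P1=(83.684,139.236), P2=(53.612,131.311), P3=(52.076,150.443); sampled at t=k/3. Machine vertices: (84.813,62.543) → (76.165,46.444) → (60.995,38.873) → (52.076,26.546). Open path.

**Shape 4** — `<polygon>` closed polygon, stroke `#0000ff` → cut (S797, F738). Machine vertices: (82.509,166.756) → (104.820,105.330) → (135.932,167.267) → (82.509,166.756). Closed: final G1 returns to the first vertex.

**Shape 5** — `<path>` rectangle, stroke `#0000ff` → cut (S797, F738). Machine vertices: (68.311,137.127) → (117.162,137.127) → (117.162,126.971) → (68.311,126.971) → (68.311,137.127). Closed: final G1 returns to the first vertex.

G21
G90
G00 X72.430 Y33.838
M3 S797
G1 X132.665 Y5.858 F738
G1 X136.838 Y134.691 F738
G1 X134.462 Y8.991 F738
M5
G00 X122.650 Y99.280
M3 S797
G1 X108.560 Y79.730 F738
G1 X84.773 Y75.869 F738
G1 X65.223 Y89.959 F738
G1 X61.362 Y113.746 F738
G1 X75.452 Y133.296 F738
G1 X99.239 Y137.157 F738
G1 X118.789 Y123.067 F738
G1 X122.650 Y99.280 F738
M5
G00 X84.813 Y62.543
M3 S797
G1 X76.165 Y46.444 F738
G1 X60.995 Y38.873 F738
G1 X52.076 Y26.546 F738
M5
G00 X82.509 Y166.756
M3 S797
G1 X104.820 Y105.330 F738
G1 X135.932 Y167.267 F738
G1 X82.509 Y166.756 F738
M5
G00 X68.311 Y137.127
M3 S797
G1 X117.162 Y137.127 F738
G1 X117.162 Y126.971 F738
G1 X68.311 Y126.971 F738
G1 X68.311 Y137.127 F738
M5
G00 X0.000 Y0.000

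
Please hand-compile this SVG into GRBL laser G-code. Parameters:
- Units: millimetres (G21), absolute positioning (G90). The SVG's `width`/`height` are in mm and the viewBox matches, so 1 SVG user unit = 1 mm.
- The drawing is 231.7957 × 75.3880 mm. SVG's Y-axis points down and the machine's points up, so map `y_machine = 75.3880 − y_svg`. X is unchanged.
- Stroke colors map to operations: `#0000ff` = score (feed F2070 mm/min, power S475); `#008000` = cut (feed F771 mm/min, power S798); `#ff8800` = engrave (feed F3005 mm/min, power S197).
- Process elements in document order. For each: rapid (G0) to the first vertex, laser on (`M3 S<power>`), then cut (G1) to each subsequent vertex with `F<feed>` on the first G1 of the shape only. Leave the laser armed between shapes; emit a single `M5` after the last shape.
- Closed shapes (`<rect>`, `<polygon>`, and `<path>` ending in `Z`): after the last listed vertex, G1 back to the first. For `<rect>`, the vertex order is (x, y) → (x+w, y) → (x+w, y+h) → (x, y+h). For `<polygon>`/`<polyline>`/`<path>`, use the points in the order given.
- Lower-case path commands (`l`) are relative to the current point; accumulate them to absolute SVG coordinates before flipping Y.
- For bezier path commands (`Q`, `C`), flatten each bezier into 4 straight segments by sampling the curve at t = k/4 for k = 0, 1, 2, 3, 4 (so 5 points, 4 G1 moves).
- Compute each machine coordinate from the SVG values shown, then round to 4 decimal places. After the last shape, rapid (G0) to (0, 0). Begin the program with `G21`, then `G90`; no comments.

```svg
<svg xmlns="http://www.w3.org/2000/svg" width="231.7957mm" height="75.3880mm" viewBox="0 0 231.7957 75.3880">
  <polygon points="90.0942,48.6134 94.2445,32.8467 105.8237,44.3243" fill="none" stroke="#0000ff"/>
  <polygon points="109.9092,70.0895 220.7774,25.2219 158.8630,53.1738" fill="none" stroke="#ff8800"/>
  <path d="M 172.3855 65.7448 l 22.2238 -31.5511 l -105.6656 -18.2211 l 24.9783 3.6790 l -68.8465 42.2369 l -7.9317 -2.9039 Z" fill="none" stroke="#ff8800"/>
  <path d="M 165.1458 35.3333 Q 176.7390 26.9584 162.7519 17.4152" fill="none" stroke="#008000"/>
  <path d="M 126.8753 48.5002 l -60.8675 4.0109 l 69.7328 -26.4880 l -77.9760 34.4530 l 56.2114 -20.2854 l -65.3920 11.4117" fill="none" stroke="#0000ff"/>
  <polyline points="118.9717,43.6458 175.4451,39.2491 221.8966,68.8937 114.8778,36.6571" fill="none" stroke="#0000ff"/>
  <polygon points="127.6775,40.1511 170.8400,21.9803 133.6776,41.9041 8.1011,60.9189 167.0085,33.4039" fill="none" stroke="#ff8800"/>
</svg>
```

1 u = 1 mm; y_m = 75.3880 − y.

[1] `<polygon>` regular polygon, #0000ff→score S475 F2070: (90.0942,26.7746) → (94.2445,42.5413) → (105.8237,31.0637) → (90.0942,26.7746) (closed)

[2] `<polygon>` closed polygon, #ff8800→engrave S197 F3005: (109.9092,5.2985) → (220.7774,50.1661) → (158.8630,22.2142) → (109.9092,5.2985) (closed)

[3] `<path>` closed polygon, #ff8800→engrave S197 F3005: (172.3855,9.6432) → (194.6093,41.1943) → (88.9437,59.4154) → (113.9220,55.7364) → (45.0755,13.4995) → (37.1438,16.4034) → (172.3855,9.6432) (closed)

[4] `<path>` quadratic bezier, #008000→cut S798 F771: (165.1458,40.0547) → (169.3436,44.3152) → (170.3439,48.7217) → (168.1467,53.2742) → (162.7519,57.9728)

[5] `<path>` open polyline, #0000ff→score S475 F2070: (126.8753,26.8878) → (66.0078,22.8769) → (135.7406,49.3649) → (57.7646,14.9119) → (113.9760,35.1973) → (48.5840,23.7856)

[6] `<polyline>` open polyline, #0000ff→score S475 F2070: (118.9717,31.7422) → (175.4451,36.1389) → (221.8966,6.4943) → (114.8778,38.7309)

[7] `<polygon>` closed polygon, #ff8800→engrave S197 F3005: (127.6775,35.2369) → (170.8400,53.4077) → (133.6776,33.4839) → (8.1011,14.4691) → (167.0085,41.9841) → (127.6775,35.2369) (closed)

G21
G90
G0 X90.0942 Y26.7746
M3 S475
G1 X94.2445 Y42.5413 F2070
G1 X105.8237 Y31.0637
G1 X90.0942 Y26.7746
G0 X109.9092 Y5.2985
M3 S197
G1 X220.7774 Y50.1661 F3005
G1 X158.8630 Y22.2142
G1 X109.9092 Y5.2985
G0 X172.3855 Y9.6432
M3 S197
G1 X194.6093 Y41.1943 F3005
G1 X88.9437 Y59.4154
G1 X113.9220 Y55.7364
G1 X45.0755 Y13.4995
G1 X37.1438 Y16.4034
G1 X172.3855 Y9.6432
G0 X165.1458 Y40.0547
M3 S798
G1 X169.3436 Y44.3152 F771
G1 X170.3439 Y48.7217
G1 X168.1467 Y53.2742
G1 X162.7519 Y57.9728
G0 X126.8753 Y26.8878
M3 S475
G1 X66.0078 Y22.8769 F2070
G1 X135.7406 Y49.3649
G1 X57.7646 Y14.9119
G1 X113.9760 Y35.1973
G1 X48.5840 Y23.7856
G0 X118.9717 Y31.7422
M3 S475
G1 X175.4451 Y36.1389 F2070
G1 X221.8966 Y6.4943
G1 X114.8778 Y38.7309
G0 X127.6775 Y35.2369
M3 S197
G1 X170.8400 Y53.4077 F3005
G1 X133.6776 Y33.4839
G1 X8.1011 Y14.4691
G1 X167.0085 Y41.9841
G1 X127.6775 Y35.2369
M5
G0 X0.0000 Y0.0000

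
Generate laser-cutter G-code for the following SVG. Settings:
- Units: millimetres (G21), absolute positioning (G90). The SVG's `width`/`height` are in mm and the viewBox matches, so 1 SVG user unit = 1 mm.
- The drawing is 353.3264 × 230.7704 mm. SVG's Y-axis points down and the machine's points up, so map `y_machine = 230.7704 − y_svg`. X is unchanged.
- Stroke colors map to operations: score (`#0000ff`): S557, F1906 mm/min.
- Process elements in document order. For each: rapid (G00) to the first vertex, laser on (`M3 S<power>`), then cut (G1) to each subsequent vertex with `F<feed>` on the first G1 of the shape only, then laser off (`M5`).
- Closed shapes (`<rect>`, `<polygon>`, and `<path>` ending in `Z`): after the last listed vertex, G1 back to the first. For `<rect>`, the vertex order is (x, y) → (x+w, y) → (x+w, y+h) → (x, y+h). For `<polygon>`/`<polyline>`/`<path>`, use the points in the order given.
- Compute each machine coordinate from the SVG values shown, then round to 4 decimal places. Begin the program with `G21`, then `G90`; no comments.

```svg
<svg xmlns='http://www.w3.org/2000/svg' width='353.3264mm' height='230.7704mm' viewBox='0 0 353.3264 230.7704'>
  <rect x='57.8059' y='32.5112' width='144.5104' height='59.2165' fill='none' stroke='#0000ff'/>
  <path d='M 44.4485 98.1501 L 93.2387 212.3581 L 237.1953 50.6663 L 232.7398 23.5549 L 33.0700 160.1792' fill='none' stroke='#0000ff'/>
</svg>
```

Since the viewBox matches the mm dimensions, user units are millimetres directly. The only transform is the Y-flip y_m = 230.7704 − y_svg.

Shape 1 is a rectangle drawn with `<rect>`. Its stroke #0000ff means score at S557, F1906. After flipping Y the toolpath is (57.8059,198.2592) → (202.3163,198.2592) → (202.3163,139.0427) → (57.8059,139.0427) → (57.8059,198.2592), returning to the start.

Shape 2 is a open polyline drawn with `<path>`. Its stroke #0000ff means score at S557, F1906. After flipping Y the toolpath is (44.4485,132.6203) → (93.2387,18.4123) → (237.1953,180.1041) → (232.7398,207.2155) → (33.0700,70.5912).

G21
G90
G00 X57.8059 Y198.2592
M3 S557
G1 X202.3163 Y198.2592 F1906
G1 X202.3163 Y139.0427
G1 X57.8059 Y139.0427
G1 X57.8059 Y198.2592
M5
G00 X44.4485 Y132.6203
M3 S557
G1 X93.2387 Y18.4123 F1906
G1 X237.1953 Y180.1041
G1 X232.7398 Y207.2155
G1 X33.0700 Y70.5912
M5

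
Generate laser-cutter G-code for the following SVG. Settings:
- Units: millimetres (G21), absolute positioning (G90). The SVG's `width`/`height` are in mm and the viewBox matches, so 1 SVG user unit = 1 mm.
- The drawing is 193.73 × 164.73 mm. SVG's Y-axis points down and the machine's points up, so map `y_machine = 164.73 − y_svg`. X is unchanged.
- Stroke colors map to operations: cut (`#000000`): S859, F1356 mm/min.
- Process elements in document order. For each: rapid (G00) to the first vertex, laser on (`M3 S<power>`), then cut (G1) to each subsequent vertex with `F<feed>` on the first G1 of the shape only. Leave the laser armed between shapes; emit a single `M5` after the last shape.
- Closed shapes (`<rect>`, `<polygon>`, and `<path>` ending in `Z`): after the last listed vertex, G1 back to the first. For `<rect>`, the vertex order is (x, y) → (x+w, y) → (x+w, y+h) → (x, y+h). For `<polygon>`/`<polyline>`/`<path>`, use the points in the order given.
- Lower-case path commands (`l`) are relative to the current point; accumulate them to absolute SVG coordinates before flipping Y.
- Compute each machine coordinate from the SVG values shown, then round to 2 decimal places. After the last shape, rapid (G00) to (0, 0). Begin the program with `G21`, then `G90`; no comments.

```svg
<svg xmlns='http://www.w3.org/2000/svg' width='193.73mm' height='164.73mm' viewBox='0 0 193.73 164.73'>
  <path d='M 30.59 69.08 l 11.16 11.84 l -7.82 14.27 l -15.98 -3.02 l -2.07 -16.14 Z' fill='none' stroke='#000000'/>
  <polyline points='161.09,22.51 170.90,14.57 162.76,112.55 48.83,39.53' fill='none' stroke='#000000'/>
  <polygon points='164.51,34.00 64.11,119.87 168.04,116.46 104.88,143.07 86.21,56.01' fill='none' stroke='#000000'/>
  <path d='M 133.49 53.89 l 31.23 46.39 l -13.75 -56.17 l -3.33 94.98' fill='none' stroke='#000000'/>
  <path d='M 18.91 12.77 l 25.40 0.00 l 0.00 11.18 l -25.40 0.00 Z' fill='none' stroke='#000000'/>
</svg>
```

G21
G90
G00 X30.59 Y95.65
M3 S859
G1 X41.75 Y83.81 F1356
G1 X33.93 Y69.54
G1 X17.95 Y72.56
G1 X15.88 Y88.70
G1 X30.59 Y95.65
G00 X161.09 Y142.22
M3 S859
G1 X170.90 Y150.16 F1356
G1 X162.76 Y52.18
G1 X48.83 Y125.20
G00 X164.51 Y130.73
M3 S859
G1 X64.11 Y44.86 F1356
G1 X168.04 Y48.27
G1 X104.88 Y21.66
G1 X86.21 Y108.72
G1 X164.51 Y130.73
G00 X133.49 Y110.84
M3 S859
G1 X164.72 Y64.45 F1356
G1 X150.97 Y120.62
G1 X147.64 Y25.64
G00 X18.91 Y151.96
M3 S859
G1 X44.31 Y151.96 F1356
G1 X44.31 Y140.78
G1 X18.91 Y140.78
G1 X18.91 Y151.96
M5
G00 X0.00 Y0.00

1 u = 1 mm; y_m = 164.73 − y.

[1] `<path>` regular polygon, #000000→cut S859 F1356: (30.59,95.65) → (41.75,83.81) → (33.93,69.54) → (17.95,72.56) → (15.88,88.70) → (30.59,95.65) (closed)

[2] `<polyline>` open polyline, #000000→cut S859 F1356: (161.09,142.22) → (170.90,150.16) → (162.76,52.18) → (48.83,125.20)

[3] `<polygon>` closed polygon, #000000→cut S859 F1356: (164.51,130.73) → (64.11,44.86) → (168.04,48.27) → (104.88,21.66) → (86.21,108.72) → (164.51,130.73) (closed)

[4] `<path>` open polyline, #000000→cut S859 F1356: (133.49,110.84) → (164.72,64.45) → (150.97,120.62) → (147.64,25.64)

[5] `<path>` rectangle, #000000→cut S859 F1356: (18.91,151.96) → (44.31,151.96) → (44.31,140.78) → (18.91,140.78) → (18.91,151.96) (closed)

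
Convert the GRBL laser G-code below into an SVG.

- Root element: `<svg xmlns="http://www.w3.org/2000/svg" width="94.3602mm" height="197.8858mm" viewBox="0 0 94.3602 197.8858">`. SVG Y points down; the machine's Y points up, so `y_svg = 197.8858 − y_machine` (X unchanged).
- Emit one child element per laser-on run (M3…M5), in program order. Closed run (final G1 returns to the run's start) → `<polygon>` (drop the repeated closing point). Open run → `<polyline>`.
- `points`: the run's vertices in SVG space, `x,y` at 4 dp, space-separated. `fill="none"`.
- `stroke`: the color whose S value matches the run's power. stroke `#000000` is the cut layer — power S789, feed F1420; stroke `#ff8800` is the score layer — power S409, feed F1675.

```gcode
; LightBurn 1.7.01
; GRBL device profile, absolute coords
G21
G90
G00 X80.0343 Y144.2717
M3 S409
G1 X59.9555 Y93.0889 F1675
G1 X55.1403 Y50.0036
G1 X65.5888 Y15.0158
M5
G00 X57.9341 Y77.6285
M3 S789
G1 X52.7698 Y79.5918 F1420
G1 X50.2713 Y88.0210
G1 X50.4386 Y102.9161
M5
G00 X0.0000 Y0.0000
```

<svg xmlns="http://www.w3.org/2000/svg" width="94.3602mm" height="197.8858mm" viewBox="0 0 94.3602 197.8858">
  <polyline points="80.0343,53.6141 59.9555,104.7969 55.1403,147.8822 65.5888,182.8700" fill="none" stroke="#ff8800"/>
  <polyline points="57.9341,120.2573 52.7698,118.2940 50.2713,109.8648 50.4386,94.9697" fill="none" stroke="#000000"/>
</svg>

Each laser-on run becomes one SVG element. Flip Y back into SVG space with y_svg = 197.8858 − y_machine.

Run 1: the run's S409 means `#ff8800` (score). The run is open, so emit a `<polyline>` with points (Y-flipped): 80.0343,53.6141 59.9555,104.7969 55.1403,147.8822 65.5888,182.8700.

Run 2: power S789 maps to stroke `#000000` (cut). The run is open, so emit a `<polyline>` with points (Y-flipped): 57.9341,120.2573 52.7698,118.2940 50.2713,109.8648 50.4386,94.9697.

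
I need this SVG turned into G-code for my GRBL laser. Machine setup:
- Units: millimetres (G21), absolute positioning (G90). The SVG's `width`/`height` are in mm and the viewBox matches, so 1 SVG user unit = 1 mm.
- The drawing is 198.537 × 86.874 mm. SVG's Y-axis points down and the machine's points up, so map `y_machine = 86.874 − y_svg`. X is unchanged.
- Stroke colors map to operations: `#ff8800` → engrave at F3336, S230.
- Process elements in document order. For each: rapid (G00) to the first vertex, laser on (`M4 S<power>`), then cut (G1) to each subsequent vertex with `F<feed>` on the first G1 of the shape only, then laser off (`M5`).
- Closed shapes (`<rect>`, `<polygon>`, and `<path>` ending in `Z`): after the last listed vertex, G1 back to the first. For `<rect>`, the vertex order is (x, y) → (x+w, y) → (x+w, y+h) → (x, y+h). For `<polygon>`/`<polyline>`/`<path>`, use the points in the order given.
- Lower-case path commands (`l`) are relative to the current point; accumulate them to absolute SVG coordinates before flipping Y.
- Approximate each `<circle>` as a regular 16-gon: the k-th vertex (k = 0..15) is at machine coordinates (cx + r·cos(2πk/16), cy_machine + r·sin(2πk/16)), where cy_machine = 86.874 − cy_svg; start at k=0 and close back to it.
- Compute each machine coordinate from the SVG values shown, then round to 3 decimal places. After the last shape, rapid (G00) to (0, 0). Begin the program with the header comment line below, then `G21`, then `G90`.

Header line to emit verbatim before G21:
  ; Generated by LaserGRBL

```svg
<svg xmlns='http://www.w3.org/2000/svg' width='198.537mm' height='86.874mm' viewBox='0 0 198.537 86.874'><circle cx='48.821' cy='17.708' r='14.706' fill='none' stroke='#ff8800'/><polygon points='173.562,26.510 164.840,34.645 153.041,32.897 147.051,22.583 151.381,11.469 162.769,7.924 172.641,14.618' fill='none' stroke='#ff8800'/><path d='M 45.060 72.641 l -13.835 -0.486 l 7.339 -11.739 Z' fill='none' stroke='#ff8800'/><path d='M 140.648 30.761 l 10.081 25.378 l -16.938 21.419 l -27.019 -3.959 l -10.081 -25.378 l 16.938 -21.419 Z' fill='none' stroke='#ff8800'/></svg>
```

viewBox `0 0 198.537 86.874` with mm width/height → 1 unit = 1 mm. Flip: y_m = 86.874 − y_svg.

**Shape 1** — `<circle>` circle, stroke `#ff8800` → engrave (S230, F3336). Machine vertices: (63.527,69.166) → (62.408,74.794) → (59.220,79.565) → (54.449,82.753) → (48.821,83.872) → (43.193,82.753) → (38.422,79.565) → (35.234,74.794) → (34.115,69.166) → (35.234,63.538) → (38.422,58.767) → (43.193,55.579) → (48.821,54.460) → (54.449,55.579) → (59.220,58.767) → (62.408,63.538) → (63.527,69.166). Closed: final G1 returns to the first vertex.

**Shape 2** — `<polygon>` regular polygon, stroke `#ff8800` → engrave (S230, F3336). Machine vertices: (173.562,60.364) → (164.840,52.229) → (153.041,53.977) → (147.051,64.291) → (151.381,75.405) → (162.769,78.950) → (172.641,72.256) → (173.562,60.364). Closed: final G1 returns to the first vertex.

**Shape 3** — `<path>` regular polygon, stroke `#ff8800` → engrave (S230, F3336). Machine vertices: (45.060,14.233) → (31.225,14.719) → (38.564,26.458) → (45.060,14.233). Closed: final G1 returns to the first vertex.

**Shape 4** — `<path>` regular polygon, stroke `#ff8800` → engrave (S230, F3336). Machine vertices: (140.648,56.113) → (150.729,30.735) → (133.791,9.316) → (106.772,13.275) → (96.691,38.653) → (113.629,60.072) → (140.648,56.113). Closed: final G1 returns to the first vertex.

; Generated by LaserGRBL
G21
G90
G00 X63.527 Y69.166
M4 S230
G1 X62.408 Y74.794 F3336
G1 X59.220 Y79.565
G1 X54.449 Y82.753
G1 X48.821 Y83.872
G1 X43.193 Y82.753
G1 X38.422 Y79.565
G1 X35.234 Y74.794
G1 X34.115 Y69.166
G1 X35.234 Y63.538
G1 X38.422 Y58.767
G1 X43.193 Y55.579
G1 X48.821 Y54.460
G1 X54.449 Y55.579
G1 X59.220 Y58.767
G1 X62.408 Y63.538
G1 X63.527 Y69.166
M5
G00 X173.562 Y60.364
M4 S230
G1 X164.840 Y52.229 F3336
G1 X153.041 Y53.977
G1 X147.051 Y64.291
G1 X151.381 Y75.405
G1 X162.769 Y78.950
G1 X172.641 Y72.256
G1 X173.562 Y60.364
M5
G00 X45.060 Y14.233
M4 S230
G1 X31.225 Y14.719 F3336
G1 X38.564 Y26.458
G1 X45.060 Y14.233
M5
G00 X140.648 Y56.113
M4 S230
G1 X150.729 Y30.735 F3336
G1 X133.791 Y9.316
G1 X106.772 Y13.275
G1 X96.691 Y38.653
G1 X113.629 Y60.072
G1 X140.648 Y56.113
M5
G00 X0.000 Y0.000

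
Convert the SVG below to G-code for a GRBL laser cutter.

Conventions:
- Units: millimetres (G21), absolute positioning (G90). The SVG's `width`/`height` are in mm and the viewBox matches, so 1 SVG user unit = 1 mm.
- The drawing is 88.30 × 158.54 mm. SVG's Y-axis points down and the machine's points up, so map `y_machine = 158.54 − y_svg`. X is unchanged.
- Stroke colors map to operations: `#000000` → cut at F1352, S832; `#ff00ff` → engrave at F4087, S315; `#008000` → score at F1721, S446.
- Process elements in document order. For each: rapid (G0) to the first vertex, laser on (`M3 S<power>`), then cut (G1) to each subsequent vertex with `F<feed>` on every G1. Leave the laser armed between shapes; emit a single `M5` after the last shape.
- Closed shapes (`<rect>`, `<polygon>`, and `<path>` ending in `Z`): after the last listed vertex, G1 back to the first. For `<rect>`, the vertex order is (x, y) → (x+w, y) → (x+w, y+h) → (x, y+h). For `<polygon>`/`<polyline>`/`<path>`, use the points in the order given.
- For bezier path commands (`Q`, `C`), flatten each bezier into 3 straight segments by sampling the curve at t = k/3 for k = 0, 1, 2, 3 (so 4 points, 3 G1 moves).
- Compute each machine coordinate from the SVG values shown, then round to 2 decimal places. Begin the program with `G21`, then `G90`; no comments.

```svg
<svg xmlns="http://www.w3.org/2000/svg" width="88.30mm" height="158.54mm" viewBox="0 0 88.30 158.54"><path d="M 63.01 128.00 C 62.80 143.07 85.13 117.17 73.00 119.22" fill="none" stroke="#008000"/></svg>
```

G21
G90
G0 X63.01 Y30.54
M3 S446
G1 X68.20 Y26.57 F1721
G1 X75.75 Y34.61 F1721
G1 X73.00 Y39.32 F1721
M5

1 u = 1 mm; y_m = 158.54 − y.

[1] `<path>` cubic bezier, #008000→score S446 F1721: (63.01,30.54) → (68.20,26.57) → (75.75,34.61) → (73.00,39.32)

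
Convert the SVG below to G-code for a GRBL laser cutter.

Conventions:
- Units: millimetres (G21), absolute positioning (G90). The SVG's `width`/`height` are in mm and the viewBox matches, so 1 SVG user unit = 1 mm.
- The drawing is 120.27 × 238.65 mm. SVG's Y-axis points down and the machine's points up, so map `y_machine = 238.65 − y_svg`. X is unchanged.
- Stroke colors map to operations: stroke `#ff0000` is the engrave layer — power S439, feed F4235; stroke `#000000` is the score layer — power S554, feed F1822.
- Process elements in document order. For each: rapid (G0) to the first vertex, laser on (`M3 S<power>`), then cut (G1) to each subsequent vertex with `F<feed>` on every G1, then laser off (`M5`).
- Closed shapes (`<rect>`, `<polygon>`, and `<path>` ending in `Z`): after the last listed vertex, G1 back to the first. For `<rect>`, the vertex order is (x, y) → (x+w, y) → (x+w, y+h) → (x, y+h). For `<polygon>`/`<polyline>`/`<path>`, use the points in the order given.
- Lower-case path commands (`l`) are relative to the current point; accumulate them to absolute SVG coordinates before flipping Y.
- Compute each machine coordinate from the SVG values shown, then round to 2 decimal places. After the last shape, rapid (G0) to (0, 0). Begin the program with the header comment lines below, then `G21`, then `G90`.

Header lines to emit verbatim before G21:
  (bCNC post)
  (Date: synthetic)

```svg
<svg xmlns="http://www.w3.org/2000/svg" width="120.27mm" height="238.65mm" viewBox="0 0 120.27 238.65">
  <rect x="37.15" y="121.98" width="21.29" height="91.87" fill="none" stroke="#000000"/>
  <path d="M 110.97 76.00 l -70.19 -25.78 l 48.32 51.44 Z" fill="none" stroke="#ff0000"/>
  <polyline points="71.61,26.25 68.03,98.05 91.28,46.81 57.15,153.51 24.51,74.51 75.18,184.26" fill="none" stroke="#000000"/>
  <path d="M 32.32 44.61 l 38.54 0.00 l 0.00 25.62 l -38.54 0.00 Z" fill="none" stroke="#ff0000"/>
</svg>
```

Since the viewBox matches the mm dimensions, user units are millimetres directly. The only transform is the Y-flip y_m = 238.65 − y_svg.

Shape 1 is a rectangle drawn with `<rect>`. Its stroke #000000 means score at S554, F1822. After flipping Y the toolpath is (37.15,116.67) → (58.44,116.67) → (58.44,24.80) → (37.15,24.80) → (37.15,116.67), returning to the start.

Shape 2 is a closed polygon drawn with `<path>`. Its stroke #ff0000 means engrave at S439, F4235. After flipping Y the toolpath is (110.97,162.65) → (40.78,188.43) → (89.10,136.99) → (110.97,162.65), returning to the start.

Shape 3 is a open polyline drawn with `<polyline>`. Its stroke #000000 means score at S554, F1822. After flipping Y the toolpath is (71.61,212.40) → (68.03,140.60) → (91.28,191.84) → (57.15,85.14) → (24.51,164.14) → (75.18,54.39).

Shape 4 is a rectangle drawn with `<path>`. Its stroke #ff0000 means engrave at S439, F4235. After flipping Y the toolpath is (32.32,194.04) → (70.86,194.04) → (70.86,168.42) → (32.32,168.42) → (32.32,194.04), returning to the start.

(bCNC post)
(Date: synthetic)
G21
G90
G0 X37.15 Y116.67
M3 S554
G1 X58.44 Y116.67 F1822
G1 X58.44 Y24.80 F1822
G1 X37.15 Y24.80 F1822
G1 X37.15 Y116.67 F1822
M5
G0 X110.97 Y162.65
M3 S439
G1 X40.78 Y188.43 F4235
G1 X89.10 Y136.99 F4235
G1 X110.97 Y162.65 F4235
M5
G0 X71.61 Y212.40
M3 S554
G1 X68.03 Y140.60 F1822
G1 X91.28 Y191.84 F1822
G1 X57.15 Y85.14 F1822
G1 X24.51 Y164.14 F1822
G1 X75.18 Y54.39 F1822
M5
G0 X32.32 Y194.04
M3 S439
G1 X70.86 Y194.04 F4235
G1 X70.86 Y168.42 F4235
G1 X32.32 Y168.42 F4235
G1 X32.32 Y194.04 F4235
M5
G0 X0.00 Y0.00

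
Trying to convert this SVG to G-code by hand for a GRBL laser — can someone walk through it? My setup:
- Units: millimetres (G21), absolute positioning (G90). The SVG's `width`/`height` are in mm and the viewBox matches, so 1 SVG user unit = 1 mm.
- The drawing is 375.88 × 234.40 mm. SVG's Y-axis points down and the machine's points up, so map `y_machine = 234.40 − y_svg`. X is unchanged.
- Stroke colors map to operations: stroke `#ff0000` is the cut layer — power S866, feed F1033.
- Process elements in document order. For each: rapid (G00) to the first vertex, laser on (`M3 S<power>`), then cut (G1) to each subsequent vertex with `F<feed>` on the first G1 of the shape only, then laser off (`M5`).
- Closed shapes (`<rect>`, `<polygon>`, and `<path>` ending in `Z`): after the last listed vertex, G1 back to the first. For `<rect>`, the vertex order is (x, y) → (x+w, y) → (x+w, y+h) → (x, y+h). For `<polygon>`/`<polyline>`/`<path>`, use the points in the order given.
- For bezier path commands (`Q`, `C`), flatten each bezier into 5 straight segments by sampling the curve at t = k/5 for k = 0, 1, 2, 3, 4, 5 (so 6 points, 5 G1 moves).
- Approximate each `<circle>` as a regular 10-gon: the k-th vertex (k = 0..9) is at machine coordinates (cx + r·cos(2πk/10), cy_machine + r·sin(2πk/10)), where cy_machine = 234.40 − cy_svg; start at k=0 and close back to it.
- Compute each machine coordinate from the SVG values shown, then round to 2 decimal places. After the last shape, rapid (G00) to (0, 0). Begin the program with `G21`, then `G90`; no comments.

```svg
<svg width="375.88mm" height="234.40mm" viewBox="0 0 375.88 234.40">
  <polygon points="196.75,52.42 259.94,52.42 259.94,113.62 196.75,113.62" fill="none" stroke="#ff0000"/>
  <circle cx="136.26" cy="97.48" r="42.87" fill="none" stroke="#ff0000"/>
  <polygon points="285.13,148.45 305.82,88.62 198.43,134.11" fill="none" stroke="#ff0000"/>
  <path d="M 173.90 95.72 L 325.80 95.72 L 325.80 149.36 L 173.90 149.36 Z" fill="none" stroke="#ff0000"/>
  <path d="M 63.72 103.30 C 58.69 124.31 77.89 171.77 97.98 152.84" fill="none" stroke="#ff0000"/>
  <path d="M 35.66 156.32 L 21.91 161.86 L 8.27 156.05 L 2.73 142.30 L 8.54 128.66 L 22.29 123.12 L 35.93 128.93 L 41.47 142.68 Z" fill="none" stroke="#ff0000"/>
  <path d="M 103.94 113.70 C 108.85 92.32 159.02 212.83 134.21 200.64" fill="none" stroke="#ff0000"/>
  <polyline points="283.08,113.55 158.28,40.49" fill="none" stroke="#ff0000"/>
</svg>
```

1 u = 1 mm; y_m = 234.40 − y.

[1] `<polygon>` rectangle, #ff0000→cut S866 F1033: (196.75,181.98) → (259.94,181.98) → (259.94,120.78) → (196.75,120.78) → (196.75,181.98) (closed)

[2] `<circle>` circle, #ff0000→cut S866 F1033: (179.13,136.92) → (170.94,162.12) → (149.51,177.69) → (123.01,177.69) → (101.58,162.12) → (93.39,136.92) → (101.58,111.72) → (123.01,96.15) → (149.51,96.15) → (170.94,111.72) → (179.13,136.92) (closed)

[3] `<polygon>` closed polygon, #ff0000→cut S866 F1033: (285.13,85.95) → (305.82,145.78) → (198.43,100.29) → (285.13,85.95) (closed)

[4] `<path>` rectangle, #ff0000→cut S866 F1033: (173.90,138.68) → (325.80,138.68) → (325.80,85.04) → (173.90,85.04) → (173.90,138.68) (closed)

[5] `<path>` cubic bezier, #ff0000→cut S866 F1033: (63.72,131.10) → (63.42,116.06) → (67.82,99.13) → (75.79,84.77) → (86.22,77.43) → (97.98,81.56)

[6] `<path>` regular polygon, #ff0000→cut S866 F1033: (35.66,78.08) → (21.91,72.54) → (8.27,78.35) → (2.73,92.10) → (8.54,105.74) → (22.29,111.28) → (35.93,105.47) → (41.47,91.72) → (35.66,78.08) (closed)

[7] `<path>` cubic bezier, #ff0000→cut S866 F1033: (103.94,120.70) → (111.36,118.70) → (123.86,95.82) → (135.69,65.25) → (141.06,40.17) → (134.21,33.76)

[8] `<polyline>` line segment, #ff0000→cut S866 F1033: (283.08,120.85) → (158.28,193.91)

G21
G90
G00 X196.75 Y181.98
M3 S866
G1 X259.94 Y181.98 F1033
G1 X259.94 Y120.78
G1 X196.75 Y120.78
G1 X196.75 Y181.98
M5
G00 X179.13 Y136.92
M3 S866
G1 X170.94 Y162.12 F1033
G1 X149.51 Y177.69
G1 X123.01 Y177.69
G1 X101.58 Y162.12
G1 X93.39 Y136.92
G1 X101.58 Y111.72
G1 X123.01 Y96.15
G1 X149.51 Y96.15
G1 X170.94 Y111.72
G1 X179.13 Y136.92
M5
G00 X285.13 Y85.95
M3 S866
G1 X305.82 Y145.78 F1033
G1 X198.43 Y100.29
G1 X285.13 Y85.95
M5
G00 X173.90 Y138.68
M3 S866
G1 X325.80 Y138.68 F1033
G1 X325.80 Y85.04
G1 X173.90 Y85.04
G1 X173.90 Y138.68
M5
G00 X63.72 Y131.10
M3 S866
G1 X63.42 Y116.06 F1033
G1 X67.82 Y99.13
G1 X75.79 Y84.77
G1 X86.22 Y77.43
G1 X97.98 Y81.56
M5
G00 X35.66 Y78.08
M3 S866
G1 X21.91 Y72.54 F1033
G1 X8.27 Y78.35
G1 X2.73 Y92.10
G1 X8.54 Y105.74
G1 X22.29 Y111.28
G1 X35.93 Y105.47
G1 X41.47 Y91.72
G1 X35.66 Y78.08
M5
G00 X103.94 Y120.70
M3 S866
G1 X111.36 Y118.70 F1033
G1 X123.86 Y95.82
G1 X135.69 Y65.25
G1 X141.06 Y40.17
G1 X134.21 Y33.76
M5
G00 X283.08 Y120.85
M3 S866
G1 X158.28 Y193.91 F1033
M5
G00 X0.00 Y0.00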